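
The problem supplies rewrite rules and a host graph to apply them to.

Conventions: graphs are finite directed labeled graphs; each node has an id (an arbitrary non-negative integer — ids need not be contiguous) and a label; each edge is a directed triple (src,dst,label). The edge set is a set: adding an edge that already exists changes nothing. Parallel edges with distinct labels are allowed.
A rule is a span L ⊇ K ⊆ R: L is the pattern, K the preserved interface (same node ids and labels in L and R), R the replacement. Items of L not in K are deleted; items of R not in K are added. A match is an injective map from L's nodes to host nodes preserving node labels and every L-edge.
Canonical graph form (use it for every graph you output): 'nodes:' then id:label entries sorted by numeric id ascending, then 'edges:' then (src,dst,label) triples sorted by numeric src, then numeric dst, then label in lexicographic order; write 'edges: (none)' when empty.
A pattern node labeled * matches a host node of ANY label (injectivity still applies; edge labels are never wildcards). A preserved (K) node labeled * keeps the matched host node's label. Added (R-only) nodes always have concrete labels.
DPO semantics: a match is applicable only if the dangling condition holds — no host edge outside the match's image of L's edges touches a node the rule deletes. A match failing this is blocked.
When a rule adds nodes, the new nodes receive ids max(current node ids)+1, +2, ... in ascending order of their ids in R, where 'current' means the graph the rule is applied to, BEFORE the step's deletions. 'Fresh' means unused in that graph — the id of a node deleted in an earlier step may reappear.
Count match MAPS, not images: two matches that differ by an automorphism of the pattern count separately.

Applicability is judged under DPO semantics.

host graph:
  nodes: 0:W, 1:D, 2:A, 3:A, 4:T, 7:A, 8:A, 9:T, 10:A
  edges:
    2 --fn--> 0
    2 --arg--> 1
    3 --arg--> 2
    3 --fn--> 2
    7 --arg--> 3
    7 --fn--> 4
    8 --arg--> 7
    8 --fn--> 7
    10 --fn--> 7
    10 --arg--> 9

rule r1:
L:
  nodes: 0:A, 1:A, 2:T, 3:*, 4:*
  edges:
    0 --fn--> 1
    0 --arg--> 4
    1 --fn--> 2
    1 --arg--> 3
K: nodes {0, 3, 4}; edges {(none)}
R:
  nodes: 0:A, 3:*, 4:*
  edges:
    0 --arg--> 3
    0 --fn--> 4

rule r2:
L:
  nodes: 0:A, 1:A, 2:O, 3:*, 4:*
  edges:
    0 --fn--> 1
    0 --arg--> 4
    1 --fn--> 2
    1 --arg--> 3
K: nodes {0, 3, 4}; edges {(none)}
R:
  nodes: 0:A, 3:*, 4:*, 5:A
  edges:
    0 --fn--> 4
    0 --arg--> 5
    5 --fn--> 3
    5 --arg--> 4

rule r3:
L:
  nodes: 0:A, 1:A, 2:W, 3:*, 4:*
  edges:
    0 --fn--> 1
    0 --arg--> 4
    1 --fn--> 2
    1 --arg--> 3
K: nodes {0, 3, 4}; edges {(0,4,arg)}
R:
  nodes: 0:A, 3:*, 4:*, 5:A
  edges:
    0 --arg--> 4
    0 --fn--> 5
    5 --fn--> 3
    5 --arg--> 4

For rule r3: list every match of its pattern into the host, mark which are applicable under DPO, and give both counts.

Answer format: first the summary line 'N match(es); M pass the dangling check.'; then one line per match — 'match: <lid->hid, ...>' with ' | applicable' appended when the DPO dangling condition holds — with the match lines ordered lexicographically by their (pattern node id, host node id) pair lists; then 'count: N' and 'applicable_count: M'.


0 match(es); 0 pass the dangling check.
count: 0
applicable_count: 0


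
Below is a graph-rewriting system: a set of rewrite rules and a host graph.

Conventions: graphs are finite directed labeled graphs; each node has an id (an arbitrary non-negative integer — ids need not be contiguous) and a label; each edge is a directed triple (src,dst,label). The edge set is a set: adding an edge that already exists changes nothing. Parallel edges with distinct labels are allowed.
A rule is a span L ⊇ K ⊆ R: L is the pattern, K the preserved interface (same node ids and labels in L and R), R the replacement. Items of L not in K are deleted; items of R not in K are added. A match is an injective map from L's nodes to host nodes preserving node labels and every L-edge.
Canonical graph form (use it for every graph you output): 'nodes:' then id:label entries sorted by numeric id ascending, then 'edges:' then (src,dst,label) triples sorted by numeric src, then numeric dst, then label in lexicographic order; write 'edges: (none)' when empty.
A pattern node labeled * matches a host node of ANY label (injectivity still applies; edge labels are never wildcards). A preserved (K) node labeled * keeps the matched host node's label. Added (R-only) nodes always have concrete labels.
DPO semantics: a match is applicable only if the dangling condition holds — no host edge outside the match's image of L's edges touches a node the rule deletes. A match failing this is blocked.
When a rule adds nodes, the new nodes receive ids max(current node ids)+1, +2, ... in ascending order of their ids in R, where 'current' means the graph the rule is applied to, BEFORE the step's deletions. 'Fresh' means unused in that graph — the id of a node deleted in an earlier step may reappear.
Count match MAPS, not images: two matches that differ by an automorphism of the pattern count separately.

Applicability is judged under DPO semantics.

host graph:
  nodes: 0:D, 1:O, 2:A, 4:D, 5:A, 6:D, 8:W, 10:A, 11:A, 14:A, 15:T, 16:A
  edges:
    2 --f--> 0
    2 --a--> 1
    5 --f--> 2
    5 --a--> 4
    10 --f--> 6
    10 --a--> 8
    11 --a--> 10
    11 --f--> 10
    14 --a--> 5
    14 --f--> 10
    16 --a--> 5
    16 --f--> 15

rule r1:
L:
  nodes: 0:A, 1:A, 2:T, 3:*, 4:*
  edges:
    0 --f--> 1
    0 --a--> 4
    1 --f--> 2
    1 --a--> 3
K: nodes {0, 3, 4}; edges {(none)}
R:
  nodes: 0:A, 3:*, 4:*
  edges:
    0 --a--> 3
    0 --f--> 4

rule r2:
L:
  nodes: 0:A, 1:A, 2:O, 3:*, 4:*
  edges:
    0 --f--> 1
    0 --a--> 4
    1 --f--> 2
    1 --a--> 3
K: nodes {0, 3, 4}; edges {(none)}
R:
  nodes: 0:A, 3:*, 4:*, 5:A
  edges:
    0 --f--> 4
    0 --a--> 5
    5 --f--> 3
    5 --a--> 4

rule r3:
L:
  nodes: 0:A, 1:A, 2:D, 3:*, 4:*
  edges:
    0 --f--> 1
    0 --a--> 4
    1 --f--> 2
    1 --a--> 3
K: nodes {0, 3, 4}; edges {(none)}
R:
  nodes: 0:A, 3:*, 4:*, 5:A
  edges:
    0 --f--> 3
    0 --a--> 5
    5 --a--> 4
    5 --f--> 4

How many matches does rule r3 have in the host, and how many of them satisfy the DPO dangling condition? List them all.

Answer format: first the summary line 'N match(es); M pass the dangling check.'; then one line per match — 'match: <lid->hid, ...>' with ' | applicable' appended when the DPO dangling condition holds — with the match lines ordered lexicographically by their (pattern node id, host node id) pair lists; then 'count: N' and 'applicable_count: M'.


2 match(es); 1 pass the dangling check.
match: 0->5, 1->2, 2->0, 3->1, 4->4 | applicable
match: 0->14, 1->10, 2->6, 3->8, 4->5
count: 2
applicable_count: 1


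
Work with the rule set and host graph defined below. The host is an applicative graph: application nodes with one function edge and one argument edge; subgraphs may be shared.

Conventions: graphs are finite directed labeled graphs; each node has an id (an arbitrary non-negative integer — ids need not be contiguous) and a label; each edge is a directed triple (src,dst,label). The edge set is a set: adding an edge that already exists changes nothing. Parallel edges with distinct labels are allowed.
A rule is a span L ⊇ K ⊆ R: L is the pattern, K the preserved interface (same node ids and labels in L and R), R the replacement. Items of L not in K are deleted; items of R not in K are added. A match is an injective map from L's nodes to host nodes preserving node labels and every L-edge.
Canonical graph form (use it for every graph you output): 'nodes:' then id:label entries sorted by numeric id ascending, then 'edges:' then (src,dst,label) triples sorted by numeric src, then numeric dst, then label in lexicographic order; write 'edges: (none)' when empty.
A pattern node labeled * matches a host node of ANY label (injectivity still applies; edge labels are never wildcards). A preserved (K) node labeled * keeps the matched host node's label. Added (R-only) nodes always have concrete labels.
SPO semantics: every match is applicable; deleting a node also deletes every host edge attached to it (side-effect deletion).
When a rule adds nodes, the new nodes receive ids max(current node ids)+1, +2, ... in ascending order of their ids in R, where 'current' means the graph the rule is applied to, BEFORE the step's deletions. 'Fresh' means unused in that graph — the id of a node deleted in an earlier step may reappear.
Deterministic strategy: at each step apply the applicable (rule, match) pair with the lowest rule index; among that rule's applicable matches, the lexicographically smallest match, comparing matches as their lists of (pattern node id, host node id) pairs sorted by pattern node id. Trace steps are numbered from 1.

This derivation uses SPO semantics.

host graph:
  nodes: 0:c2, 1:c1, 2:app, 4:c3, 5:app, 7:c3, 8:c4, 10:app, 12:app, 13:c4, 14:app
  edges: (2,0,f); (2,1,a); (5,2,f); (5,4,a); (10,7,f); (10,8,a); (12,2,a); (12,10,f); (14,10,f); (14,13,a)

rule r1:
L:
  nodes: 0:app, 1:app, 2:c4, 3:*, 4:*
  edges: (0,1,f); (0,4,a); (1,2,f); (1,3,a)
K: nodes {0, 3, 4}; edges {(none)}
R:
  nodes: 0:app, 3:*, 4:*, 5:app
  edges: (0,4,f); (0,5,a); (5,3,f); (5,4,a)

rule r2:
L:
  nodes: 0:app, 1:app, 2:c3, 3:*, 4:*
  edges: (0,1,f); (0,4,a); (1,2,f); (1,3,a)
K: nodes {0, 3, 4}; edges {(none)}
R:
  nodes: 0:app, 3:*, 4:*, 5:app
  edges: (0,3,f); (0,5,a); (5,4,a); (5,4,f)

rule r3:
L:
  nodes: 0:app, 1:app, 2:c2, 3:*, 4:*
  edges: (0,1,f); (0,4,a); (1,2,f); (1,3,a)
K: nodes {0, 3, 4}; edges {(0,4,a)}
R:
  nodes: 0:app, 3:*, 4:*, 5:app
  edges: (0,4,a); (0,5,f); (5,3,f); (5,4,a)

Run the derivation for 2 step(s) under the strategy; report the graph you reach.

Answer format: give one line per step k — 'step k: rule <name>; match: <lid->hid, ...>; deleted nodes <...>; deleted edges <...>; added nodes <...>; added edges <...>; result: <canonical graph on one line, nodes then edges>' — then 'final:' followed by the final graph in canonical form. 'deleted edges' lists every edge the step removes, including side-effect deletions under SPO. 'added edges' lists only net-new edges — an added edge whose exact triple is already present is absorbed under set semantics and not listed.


step 1: rule r2; match: 0->12, 1->10, 2->7, 3->8, 4->2; deleted nodes 7, 10; deleted edges (10,7,f); (10,8,a); (12,2,a); (12,10,f); (14,10,f); added nodes 15; added edges (12,8,f); (12,15,a); (15,2,a); (15,2,f); result: nodes: 0:c2, 1:c1, 2:app, 4:c3, 5:app, 8:c4, 12:app, 13:c4, 14:app, 15:app edges: (2,0,f); (2,1,a); (5,2,f); (5,4,a); (12,8,f); (12,15,a); (14,13,a); (15,2,a); (15,2,f)
step 2: rule r3; match: 0->5, 1->2, 2->0, 3->1, 4->4; deleted nodes 0, 2; deleted edges (2,0,f); (2,1,a); (5,2,f); (15,2,a); (15,2,f); added nodes 16; added edges (5,16,f); (16,1,f); (16,4,a); result: nodes: 1:c1, 4:c3, 5:app, 8:c4, 12:app, 13:c4, 14:app, 15:app, 16:app edges: (5,4,a); (5,16,f); (12,8,f); (12,15,a); (14,13,a); (16,1,f); (16,4,a)
final:
nodes: 1:c1, 4:c3, 5:app, 8:c4, 12:app, 13:c4, 14:app, 15:app, 16:app
edges: (5,4,a); (5,16,f); (12,8,f); (12,15,a); (14,13,a); (16,1,f); (16,4,a)


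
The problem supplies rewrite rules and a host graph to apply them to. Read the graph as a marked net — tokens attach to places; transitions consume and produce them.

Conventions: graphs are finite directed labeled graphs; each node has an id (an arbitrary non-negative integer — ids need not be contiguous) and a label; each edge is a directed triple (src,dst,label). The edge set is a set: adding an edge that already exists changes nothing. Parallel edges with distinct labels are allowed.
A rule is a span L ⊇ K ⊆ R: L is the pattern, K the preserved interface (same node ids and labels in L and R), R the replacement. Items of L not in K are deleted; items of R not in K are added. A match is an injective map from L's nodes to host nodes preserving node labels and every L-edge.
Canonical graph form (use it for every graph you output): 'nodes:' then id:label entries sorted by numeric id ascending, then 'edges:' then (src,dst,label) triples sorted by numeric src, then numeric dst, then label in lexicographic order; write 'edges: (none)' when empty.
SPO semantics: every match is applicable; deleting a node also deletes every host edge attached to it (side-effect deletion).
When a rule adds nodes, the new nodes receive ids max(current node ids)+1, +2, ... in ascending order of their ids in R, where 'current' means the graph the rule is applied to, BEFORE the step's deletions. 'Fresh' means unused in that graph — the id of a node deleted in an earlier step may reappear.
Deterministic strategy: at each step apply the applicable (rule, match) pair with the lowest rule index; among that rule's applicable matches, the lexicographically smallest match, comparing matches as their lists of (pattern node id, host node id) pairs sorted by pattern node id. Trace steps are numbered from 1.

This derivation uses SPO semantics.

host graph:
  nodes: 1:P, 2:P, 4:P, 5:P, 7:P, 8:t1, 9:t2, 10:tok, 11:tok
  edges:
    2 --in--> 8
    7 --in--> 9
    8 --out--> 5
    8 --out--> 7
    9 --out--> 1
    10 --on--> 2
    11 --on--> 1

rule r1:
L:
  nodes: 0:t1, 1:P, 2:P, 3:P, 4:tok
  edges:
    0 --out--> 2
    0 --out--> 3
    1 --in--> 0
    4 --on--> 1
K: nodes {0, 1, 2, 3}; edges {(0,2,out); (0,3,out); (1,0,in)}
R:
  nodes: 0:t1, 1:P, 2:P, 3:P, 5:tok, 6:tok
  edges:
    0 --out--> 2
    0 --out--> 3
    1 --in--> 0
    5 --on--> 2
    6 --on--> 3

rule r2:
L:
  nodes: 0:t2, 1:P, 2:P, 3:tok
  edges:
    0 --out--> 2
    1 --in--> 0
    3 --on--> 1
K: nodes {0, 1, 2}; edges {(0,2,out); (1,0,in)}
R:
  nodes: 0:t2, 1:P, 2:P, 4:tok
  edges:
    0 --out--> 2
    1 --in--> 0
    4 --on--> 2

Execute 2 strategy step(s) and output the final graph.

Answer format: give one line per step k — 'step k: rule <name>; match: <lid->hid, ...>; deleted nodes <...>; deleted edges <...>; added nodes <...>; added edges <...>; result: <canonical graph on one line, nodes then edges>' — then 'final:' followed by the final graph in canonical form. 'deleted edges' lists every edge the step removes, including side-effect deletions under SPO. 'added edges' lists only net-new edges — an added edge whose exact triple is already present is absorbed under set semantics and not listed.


step 1: rule r1; match: 0->8, 1->2, 2->5, 3->7, 4->10; deleted nodes 10; deleted edges (10,2,on); added nodes 12, 13; added edges (12,5,on); (13,7,on); result: nodes: 1:P, 2:P, 4:P, 5:P, 7:P, 8:t1, 9:t2, 11:tok, 12:tok, 13:tok edges: (2,8,in); (7,9,in); (8,5,out); (8,7,out); (9,1,out); (11,1,on); (12,5,on); (13,7,on)
step 2: rule r2; match: 0->9, 1->7, 2->1, 3->13; deleted nodes 13; deleted edges (13,7,on); added nodes 14; added edges (14,1,on); result: nodes: 1:P, 2:P, 4:P, 5:P, 7:P, 8:t1, 9:t2, 11:tok, 12:tok, 14:tok edges: (2,8,in); (7,9,in); (8,5,out); (8,7,out); (9,1,out); (11,1,on); (12,5,on); (14,1,on)
final:
nodes: 1:P, 2:P, 4:P, 5:P, 7:P, 8:t1, 9:t2, 11:tok, 12:tok, 14:tok
edges: (2,8,in); (7,9,in); (8,5,out); (8,7,out); (9,1,out); (11,1,on); (12,5,on); (14,1,on)


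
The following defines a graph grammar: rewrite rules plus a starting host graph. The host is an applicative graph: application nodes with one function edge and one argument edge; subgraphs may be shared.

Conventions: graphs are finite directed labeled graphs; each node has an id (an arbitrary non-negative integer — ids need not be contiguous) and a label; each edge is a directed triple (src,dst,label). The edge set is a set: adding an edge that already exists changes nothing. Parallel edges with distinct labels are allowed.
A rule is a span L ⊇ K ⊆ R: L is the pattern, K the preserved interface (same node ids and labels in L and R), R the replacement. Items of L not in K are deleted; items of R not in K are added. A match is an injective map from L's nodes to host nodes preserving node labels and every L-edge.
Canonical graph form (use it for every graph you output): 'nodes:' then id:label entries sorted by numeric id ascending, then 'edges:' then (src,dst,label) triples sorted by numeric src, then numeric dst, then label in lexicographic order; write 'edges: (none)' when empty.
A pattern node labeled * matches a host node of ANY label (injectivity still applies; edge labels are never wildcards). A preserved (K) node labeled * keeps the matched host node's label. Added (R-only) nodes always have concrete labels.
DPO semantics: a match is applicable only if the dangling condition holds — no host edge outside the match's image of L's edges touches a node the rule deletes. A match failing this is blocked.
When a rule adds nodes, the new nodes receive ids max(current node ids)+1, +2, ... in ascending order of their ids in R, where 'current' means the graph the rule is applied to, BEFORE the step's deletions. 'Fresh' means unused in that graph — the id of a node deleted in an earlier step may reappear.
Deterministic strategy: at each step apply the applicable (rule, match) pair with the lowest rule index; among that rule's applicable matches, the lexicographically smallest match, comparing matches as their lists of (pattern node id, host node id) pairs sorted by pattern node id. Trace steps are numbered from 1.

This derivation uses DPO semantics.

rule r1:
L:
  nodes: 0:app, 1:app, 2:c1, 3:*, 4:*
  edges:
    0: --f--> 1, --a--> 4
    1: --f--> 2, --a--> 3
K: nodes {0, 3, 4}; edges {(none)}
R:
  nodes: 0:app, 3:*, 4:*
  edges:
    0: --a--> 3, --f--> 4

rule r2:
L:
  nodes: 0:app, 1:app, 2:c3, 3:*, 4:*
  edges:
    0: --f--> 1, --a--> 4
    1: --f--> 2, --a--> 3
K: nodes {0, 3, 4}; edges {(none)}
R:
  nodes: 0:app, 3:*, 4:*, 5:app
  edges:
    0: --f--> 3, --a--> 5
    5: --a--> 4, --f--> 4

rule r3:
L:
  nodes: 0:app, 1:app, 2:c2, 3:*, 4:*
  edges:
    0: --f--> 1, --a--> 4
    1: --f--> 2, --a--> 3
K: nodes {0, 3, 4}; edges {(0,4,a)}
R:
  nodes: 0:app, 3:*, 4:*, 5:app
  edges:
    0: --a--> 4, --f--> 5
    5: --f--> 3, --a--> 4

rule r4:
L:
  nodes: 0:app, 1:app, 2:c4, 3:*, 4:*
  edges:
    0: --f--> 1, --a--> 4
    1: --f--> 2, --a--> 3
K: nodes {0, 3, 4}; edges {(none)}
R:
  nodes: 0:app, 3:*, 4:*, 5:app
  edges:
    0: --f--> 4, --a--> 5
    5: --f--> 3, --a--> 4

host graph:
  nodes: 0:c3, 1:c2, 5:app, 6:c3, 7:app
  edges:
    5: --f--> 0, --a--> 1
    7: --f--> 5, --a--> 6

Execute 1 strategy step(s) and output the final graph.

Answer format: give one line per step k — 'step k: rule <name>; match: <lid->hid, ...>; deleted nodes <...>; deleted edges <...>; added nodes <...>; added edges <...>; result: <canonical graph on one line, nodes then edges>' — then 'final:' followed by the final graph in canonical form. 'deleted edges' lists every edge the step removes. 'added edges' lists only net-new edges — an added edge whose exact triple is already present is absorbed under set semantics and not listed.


step 1: rule r2; match: 0->7, 1->5, 2->0, 3->1, 4->6; deleted nodes 0, 5; deleted edges (5,0,f); (5,1,a); (7,5,f); (7,6,a); added nodes 8; added edges (7,1,f); (7,8,a); (8,6,a); (8,6,f); result: nodes: 1:c2, 6:c3, 7:app, 8:app edges: (7,1,f); (7,8,a); (8,6,a); (8,6,f)
final:
nodes: 1:c2, 6:c3, 7:app, 8:app
edges: (7,1,f); (7,8,a); (8,6,a); (8,6,f)


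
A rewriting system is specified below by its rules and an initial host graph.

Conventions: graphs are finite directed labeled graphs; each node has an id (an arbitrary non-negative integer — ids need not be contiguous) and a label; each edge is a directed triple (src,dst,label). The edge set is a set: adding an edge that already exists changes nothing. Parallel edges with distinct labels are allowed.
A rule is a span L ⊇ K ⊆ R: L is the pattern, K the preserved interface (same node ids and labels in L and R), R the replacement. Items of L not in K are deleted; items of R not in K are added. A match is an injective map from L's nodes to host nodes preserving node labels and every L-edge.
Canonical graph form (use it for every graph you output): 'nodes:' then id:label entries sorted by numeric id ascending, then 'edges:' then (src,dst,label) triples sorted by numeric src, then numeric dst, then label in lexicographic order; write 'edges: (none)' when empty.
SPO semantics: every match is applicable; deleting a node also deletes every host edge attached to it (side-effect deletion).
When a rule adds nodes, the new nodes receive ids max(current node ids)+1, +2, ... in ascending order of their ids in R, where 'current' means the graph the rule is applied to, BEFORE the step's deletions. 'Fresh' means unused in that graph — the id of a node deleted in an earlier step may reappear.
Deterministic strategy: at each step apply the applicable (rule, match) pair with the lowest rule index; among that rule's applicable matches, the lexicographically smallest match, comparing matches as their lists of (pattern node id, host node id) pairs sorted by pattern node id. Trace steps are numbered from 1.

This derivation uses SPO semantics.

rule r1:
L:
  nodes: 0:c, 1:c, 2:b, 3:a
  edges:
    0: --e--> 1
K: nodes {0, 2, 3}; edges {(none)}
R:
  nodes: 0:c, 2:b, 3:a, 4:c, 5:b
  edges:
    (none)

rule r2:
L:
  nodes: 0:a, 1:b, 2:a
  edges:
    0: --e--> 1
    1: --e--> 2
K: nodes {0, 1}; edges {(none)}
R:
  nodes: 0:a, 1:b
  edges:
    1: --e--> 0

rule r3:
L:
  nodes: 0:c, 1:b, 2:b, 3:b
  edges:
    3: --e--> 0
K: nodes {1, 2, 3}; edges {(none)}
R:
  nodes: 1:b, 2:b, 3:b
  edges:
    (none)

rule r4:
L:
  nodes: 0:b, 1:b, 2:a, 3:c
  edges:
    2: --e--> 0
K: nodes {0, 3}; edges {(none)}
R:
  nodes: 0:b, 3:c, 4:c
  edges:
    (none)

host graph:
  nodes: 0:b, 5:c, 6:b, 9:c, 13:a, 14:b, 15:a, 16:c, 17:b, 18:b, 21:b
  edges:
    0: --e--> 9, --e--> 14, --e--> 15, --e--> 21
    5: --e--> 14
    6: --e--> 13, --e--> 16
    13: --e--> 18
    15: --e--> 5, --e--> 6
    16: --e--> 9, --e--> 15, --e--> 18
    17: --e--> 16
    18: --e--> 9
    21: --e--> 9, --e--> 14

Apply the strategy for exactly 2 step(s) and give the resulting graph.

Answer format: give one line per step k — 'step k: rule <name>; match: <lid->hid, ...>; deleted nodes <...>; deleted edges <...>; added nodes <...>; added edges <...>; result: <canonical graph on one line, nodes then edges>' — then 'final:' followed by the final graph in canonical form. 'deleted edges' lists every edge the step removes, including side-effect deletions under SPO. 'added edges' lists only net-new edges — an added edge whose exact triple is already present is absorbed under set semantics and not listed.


step 1: rule r1; match: 0->16, 1->9, 2->0, 3->13; deleted nodes 9; deleted edges (0,9,e); (16,9,e); (18,9,e); (21,9,e); added nodes 22, 23; added edges (none); result: nodes: 0:b, 5:c, 6:b, 13:a, 14:b, 15:a, 16:c, 17:b, 18:b, 21:b, 22:c, 23:b edges: (0,14,e); (0,15,e); (0,21,e); (5,14,e); (6,13,e); (6,16,e); (13,18,e); (15,5,e); (15,6,e); (16,15,e); (16,18,e); (17,16,e); (21,14,e)
step 2: rule r2; match: 0->15, 1->6, 2->13; deleted nodes 13; deleted edges (6,13,e); (13,18,e); (15,6,e); added nodes (none); added edges (6,15,e); result: nodes: 0:b, 5:c, 6:b, 14:b, 15:a, 16:c, 17:b, 18:b, 21:b, 22:c, 23:b edges: (0,14,e); (0,15,e); (0,21,e); (5,14,e); (6,15,e); (6,16,e); (15,5,e); (16,15,e); (16,18,e); (17,16,e); (21,14,e)
final:
nodes: 0:b, 5:c, 6:b, 14:b, 15:a, 16:c, 17:b, 18:b, 21:b, 22:c, 23:b
edges: (0,14,e); (0,15,e); (0,21,e); (5,14,e); (6,15,e); (6,16,e); (15,5,e); (16,15,e); (16,18,e); (17,16,e); (21,14,e)


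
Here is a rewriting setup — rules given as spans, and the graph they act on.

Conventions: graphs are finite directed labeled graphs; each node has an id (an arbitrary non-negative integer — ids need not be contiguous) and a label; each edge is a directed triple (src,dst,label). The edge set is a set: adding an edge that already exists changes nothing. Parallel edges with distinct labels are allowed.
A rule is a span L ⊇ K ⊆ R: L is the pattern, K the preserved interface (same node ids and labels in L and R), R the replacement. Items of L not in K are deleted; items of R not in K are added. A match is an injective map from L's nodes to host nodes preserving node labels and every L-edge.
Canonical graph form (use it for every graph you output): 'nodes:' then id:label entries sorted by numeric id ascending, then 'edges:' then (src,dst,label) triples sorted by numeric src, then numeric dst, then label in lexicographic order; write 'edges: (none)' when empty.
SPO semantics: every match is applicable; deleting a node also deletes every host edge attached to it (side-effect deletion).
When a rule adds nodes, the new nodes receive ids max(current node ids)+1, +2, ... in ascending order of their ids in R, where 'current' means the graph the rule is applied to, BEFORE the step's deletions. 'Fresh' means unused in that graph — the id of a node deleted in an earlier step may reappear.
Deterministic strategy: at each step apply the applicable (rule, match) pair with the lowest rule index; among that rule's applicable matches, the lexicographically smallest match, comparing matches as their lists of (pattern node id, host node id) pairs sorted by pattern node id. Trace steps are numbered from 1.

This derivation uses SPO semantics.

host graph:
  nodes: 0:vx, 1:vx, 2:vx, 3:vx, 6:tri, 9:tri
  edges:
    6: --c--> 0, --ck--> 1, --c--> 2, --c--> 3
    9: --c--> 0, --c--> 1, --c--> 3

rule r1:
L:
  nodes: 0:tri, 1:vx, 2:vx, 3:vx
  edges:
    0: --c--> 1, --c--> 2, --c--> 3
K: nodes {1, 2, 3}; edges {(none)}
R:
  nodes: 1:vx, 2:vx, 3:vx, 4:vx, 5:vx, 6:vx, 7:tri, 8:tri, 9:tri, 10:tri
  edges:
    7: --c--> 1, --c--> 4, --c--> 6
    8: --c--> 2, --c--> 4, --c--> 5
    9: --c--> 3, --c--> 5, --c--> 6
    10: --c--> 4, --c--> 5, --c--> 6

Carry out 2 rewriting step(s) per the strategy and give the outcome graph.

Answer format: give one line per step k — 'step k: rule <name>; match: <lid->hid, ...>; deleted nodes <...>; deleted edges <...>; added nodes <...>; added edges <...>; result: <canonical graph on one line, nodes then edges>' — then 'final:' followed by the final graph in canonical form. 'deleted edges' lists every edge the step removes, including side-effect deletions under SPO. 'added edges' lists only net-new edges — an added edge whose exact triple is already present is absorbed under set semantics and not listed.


step 1: rule r1; match: 0->6, 1->0, 2->2, 3->3; deleted nodes 6; deleted edges (6,0,c); (6,1,ck); (6,2,c); (6,3,c); added nodes 10, 11, 12, 13, 14, 15, 16; added edges (13,0,c); (13,10,c); (13,12,c); (14,2,c); (14,10,c); (14,11,c); (15,3,c); (15,11,c); (15,12,c); (16,10,c); (16,11,c); (16,12,c); result: nodes: 0:vx, 1:vx, 2:vx, 3:vx, 9:tri, 10:vx, 11:vx, 12:vx, 13:tri, 14:tri, 15:tri, 16:tri edges: (9,0,c); (9,1,c); (9,3,c); (13,0,c); (13,10,c); (13,12,c); (14,2,c); (14,10,c); (14,11,c); (15,3,c); (15,11,c); (15,12,c); (16,10,c); (16,11,c); (16,12,c)
step 2: rule r1; match: 0->9, 1->0, 2->1, 3->3; deleted nodes 9; deleted edges (9,0,c); (9,1,c); (9,3,c); added nodes 17, 18, 19, 20, 21, 22, 23; added edges (20,0,c); (20,17,c); (20,19,c); (21,1,c); (21,17,c); (21,18,c); (22,3,c); (22,18,c); (22,19,c); (23,17,c); (23,18,c); (23,19,c); result: nodes: 0:vx, 1:vx, 2:vx, 3:vx, 10:vx, 11:vx, 12:vx, 13:tri, 14:tri, 15:tri, 16:tri, 17:vx, 18:vx, 19:vx, 20:tri, 21:tri, 22:tri, 23:tri edges: (13,0,c); (13,10,c); (13,12,c); (14,2,c); (14,10,c); (14,11,c); (15,3,c); (15,11,c); (15,12,c); (16,10,c); (16,11,c); (16,12,c); (20,0,c); (20,17,c); (20,19,c); (21,1,c); (21,17,c); (21,18,c); (22,3,c); (22,18,c); (22,19,c); (23,17,c); (23,18,c); (23,19,c)
final:
nodes: 0:vx, 1:vx, 2:vx, 3:vx, 10:vx, 11:vx, 12:vx, 13:tri, 14:tri, 15:tri, 16:tri, 17:vx, 18:vx, 19:vx, 20:tri, 21:tri, 22:tri, 23:tri
edges: (13,0,c); (13,10,c); (13,12,c); (14,2,c); (14,10,c); (14,11,c); (15,3,c); (15,11,c); (15,12,c); (16,10,c); (16,11,c); (16,12,c); (20,0,c); (20,17,c); (20,19,c); (21,1,c); (21,17,c); (21,18,c); (22,3,c); (22,18,c); (22,19,c); (23,17,c); (23,18,c); (23,19,c)


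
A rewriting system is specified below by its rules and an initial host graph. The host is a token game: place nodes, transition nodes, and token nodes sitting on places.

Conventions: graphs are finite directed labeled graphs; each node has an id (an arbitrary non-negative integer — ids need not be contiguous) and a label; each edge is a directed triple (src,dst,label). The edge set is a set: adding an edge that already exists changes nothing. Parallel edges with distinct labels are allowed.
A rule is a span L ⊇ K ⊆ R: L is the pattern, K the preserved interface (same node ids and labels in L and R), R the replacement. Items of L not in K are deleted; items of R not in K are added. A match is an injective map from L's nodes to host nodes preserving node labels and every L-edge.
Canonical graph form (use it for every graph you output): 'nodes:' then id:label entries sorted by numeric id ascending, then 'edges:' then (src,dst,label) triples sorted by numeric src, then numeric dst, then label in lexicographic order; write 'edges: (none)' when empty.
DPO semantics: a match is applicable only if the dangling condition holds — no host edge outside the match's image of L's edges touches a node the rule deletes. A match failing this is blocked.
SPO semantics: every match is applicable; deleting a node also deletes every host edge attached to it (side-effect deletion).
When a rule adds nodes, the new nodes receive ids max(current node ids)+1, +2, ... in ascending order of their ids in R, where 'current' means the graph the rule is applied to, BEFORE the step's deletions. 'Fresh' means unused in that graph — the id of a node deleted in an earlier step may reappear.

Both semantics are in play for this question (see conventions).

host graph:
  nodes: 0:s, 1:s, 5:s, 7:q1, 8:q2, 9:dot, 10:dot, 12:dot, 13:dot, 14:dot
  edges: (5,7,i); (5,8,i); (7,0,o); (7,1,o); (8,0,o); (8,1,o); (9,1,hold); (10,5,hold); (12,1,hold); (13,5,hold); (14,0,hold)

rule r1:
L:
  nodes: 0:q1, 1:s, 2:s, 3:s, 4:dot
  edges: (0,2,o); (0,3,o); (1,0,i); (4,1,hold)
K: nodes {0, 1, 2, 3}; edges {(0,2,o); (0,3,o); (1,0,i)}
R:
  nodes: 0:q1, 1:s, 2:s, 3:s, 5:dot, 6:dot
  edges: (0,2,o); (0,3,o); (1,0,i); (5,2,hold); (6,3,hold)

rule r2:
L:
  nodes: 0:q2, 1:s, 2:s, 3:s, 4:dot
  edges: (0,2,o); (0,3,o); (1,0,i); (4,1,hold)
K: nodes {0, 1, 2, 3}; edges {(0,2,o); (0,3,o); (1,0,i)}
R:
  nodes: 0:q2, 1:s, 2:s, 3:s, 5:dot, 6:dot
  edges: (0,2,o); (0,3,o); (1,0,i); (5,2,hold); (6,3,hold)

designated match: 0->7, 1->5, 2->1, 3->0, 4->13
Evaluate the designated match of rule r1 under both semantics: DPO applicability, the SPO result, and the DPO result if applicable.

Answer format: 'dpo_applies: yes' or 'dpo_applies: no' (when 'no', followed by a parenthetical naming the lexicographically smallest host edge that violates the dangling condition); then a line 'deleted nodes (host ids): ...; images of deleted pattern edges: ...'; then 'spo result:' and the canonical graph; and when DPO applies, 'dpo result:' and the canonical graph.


dpo_applies: yes
deleted nodes (host ids): 13; images of deleted pattern edges: (13,5,hold)
spo result:
nodes: 0:s, 1:s, 5:s, 7:q1, 8:q2, 9:dot, 10:dot, 12:dot, 14:dot, 15:dot, 16:dot
edges: (5,7,i); (5,8,i); (7,0,o); (7,1,o); (8,0,o); (8,1,o); (9,1,hold); (10,5,hold); (12,1,hold); (14,0,hold); (15,1,hold); (16,0,hold)
dpo result:
nodes: 0:s, 1:s, 5:s, 7:q1, 8:q2, 9:dot, 10:dot, 12:dot, 14:dot, 15:dot, 16:dot
edges: (5,7,i); (5,8,i); (7,0,o); (7,1,o); (8,0,o); (8,1,o); (9,1,hold); (10,5,hold); (12,1,hold); (14,0,hold); (15,1,hold); (16,0,hold)


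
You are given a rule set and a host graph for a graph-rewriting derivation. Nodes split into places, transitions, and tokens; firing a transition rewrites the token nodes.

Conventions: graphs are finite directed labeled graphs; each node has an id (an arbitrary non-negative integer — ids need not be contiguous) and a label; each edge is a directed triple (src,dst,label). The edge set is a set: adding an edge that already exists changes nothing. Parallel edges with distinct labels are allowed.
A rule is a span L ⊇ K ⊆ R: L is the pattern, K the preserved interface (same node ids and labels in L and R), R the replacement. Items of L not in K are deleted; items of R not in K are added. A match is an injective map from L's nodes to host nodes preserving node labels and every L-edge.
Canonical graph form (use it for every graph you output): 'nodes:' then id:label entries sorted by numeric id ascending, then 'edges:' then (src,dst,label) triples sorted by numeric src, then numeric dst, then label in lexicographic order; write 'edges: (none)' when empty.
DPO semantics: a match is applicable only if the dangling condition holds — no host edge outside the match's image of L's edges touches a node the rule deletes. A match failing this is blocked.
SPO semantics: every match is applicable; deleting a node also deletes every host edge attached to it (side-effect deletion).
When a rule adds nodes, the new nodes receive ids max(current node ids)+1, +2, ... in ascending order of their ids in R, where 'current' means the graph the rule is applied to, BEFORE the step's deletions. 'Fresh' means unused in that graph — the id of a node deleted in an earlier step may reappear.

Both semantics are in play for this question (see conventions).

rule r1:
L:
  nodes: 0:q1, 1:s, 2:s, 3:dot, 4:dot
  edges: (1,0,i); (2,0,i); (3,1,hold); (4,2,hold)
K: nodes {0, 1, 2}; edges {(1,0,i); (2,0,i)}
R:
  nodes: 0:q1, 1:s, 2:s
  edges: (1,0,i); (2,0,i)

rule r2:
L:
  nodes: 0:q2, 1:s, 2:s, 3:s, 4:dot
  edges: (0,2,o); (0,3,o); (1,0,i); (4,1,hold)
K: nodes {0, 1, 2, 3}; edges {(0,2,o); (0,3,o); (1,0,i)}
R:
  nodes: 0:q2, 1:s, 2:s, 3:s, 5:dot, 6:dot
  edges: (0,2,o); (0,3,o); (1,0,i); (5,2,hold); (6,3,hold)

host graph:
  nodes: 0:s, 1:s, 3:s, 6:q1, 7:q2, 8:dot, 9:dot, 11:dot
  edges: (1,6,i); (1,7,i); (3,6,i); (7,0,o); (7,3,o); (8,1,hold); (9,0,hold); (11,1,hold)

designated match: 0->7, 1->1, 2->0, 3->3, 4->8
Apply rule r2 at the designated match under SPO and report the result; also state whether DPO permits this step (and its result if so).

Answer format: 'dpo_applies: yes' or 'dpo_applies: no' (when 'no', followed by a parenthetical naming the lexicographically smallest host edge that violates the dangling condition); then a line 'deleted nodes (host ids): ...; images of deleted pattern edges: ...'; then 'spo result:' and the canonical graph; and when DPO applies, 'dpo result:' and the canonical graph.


dpo_applies: yes
deleted nodes (host ids): 8; images of deleted pattern edges: (8,1,hold)
spo result:
nodes: 0:s, 1:s, 3:s, 6:q1, 7:q2, 9:dot, 11:dot, 12:dot, 13:dot
edges: (1,6,i); (1,7,i); (3,6,i); (7,0,o); (7,3,o); (9,0,hold); (11,1,hold); (12,0,hold); (13,3,hold)
dpo result:
nodes: 0:s, 1:s, 3:s, 6:q1, 7:q2, 9:dot, 11:dot, 12:dot, 13:dot
edges: (1,6,i); (1,7,i); (3,6,i); (7,0,o); (7,3,o); (9,0,hold); (11,1,hold); (12,0,hold); (13,3,hold)


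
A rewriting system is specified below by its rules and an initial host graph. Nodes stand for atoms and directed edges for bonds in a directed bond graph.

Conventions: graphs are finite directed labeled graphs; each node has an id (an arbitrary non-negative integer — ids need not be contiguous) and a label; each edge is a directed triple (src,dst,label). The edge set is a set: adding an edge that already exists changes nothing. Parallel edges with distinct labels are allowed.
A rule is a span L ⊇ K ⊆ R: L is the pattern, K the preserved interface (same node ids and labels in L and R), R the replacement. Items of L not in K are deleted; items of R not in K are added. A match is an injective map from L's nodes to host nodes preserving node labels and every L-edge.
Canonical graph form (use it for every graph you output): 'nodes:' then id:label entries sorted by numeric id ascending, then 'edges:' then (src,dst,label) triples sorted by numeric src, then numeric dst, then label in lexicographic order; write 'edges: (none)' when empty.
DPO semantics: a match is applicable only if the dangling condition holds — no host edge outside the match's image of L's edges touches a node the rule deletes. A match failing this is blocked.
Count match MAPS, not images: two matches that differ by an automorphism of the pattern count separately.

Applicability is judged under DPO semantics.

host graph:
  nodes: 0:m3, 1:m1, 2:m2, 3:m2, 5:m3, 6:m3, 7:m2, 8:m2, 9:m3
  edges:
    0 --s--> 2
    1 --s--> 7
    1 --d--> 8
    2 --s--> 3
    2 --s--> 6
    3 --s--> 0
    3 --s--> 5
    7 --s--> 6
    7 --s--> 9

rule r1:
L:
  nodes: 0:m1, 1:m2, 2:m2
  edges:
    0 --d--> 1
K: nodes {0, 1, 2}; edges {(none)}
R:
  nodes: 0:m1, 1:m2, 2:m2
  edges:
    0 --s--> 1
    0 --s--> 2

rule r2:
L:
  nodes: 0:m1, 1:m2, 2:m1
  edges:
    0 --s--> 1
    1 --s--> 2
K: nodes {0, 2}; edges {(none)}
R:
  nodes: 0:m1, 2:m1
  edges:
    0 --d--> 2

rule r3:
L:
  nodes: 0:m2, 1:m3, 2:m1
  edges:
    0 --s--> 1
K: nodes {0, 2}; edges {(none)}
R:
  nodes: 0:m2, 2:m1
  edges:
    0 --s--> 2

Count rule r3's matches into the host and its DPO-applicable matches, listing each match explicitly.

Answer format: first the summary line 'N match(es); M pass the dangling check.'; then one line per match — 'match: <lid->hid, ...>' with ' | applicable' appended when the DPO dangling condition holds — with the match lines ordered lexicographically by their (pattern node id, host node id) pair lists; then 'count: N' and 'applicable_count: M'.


5 match(es); 2 pass the dangling check.
match: 0->2, 1->6, 2->1
match: 0->3, 1->0, 2->1
match: 0->3, 1->5, 2->1 | applicable
match: 0->7, 1->6, 2->1
match: 0->7, 1->9, 2->1 | applicable
count: 5
applicable_count: 2


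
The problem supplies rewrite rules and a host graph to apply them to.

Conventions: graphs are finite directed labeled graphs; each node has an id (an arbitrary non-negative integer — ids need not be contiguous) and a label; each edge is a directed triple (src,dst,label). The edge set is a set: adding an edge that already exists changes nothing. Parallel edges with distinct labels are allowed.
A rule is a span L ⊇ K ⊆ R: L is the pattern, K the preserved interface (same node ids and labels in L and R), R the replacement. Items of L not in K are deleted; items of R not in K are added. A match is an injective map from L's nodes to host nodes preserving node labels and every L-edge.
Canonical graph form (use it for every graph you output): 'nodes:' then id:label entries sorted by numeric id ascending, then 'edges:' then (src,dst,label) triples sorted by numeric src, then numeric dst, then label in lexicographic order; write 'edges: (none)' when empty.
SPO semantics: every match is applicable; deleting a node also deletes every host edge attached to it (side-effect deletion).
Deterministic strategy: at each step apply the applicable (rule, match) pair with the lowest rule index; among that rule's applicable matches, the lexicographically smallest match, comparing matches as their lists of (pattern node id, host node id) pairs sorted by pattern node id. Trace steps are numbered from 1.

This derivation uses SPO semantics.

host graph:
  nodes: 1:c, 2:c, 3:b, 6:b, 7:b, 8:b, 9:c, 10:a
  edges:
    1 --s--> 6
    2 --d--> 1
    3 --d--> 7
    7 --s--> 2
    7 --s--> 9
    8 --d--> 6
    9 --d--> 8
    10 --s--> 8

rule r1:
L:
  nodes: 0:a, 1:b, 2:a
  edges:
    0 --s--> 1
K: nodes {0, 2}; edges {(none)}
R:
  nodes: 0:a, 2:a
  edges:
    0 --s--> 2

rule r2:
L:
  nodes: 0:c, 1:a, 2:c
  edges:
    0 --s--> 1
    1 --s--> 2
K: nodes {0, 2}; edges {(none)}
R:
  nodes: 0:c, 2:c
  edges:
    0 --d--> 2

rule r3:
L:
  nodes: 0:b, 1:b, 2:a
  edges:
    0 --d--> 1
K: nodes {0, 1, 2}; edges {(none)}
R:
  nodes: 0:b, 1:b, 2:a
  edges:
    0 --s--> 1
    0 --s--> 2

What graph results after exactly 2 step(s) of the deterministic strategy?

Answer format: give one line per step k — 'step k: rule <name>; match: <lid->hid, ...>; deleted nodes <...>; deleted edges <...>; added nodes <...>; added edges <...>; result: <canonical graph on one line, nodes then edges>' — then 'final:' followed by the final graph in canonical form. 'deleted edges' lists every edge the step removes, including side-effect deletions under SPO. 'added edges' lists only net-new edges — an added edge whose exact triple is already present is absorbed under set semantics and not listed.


step 1: rule r3; match: 0->3, 1->7, 2->10; deleted nodes (none); deleted edges (3,7,d); added nodes (none); added edges (3,7,s); (3,10,s); result: nodes: 1:c, 2:c, 3:b, 6:b, 7:b, 8:b, 9:c, 10:a edges: (1,6,s); (2,1,d); (3,7,s); (3,10,s); (7,2,s); (7,9,s); (8,6,d); (9,8,d); (10,8,s)
step 2: rule r3; match: 0->8, 1->6, 2->10; deleted nodes (none); deleted edges (8,6,d); added nodes (none); added edges (8,6,s); (8,10,s); result: nodes: 1:c, 2:c, 3:b, 6:b, 7:b, 8:b, 9:c, 10:a edges: (1,6,s); (2,1,d); (3,7,s); (3,10,s); (7,2,s); (7,9,s); (8,6,s); (8,10,s); (9,8,d); (10,8,s)
final:
nodes: 1:c, 2:c, 3:b, 6:b, 7:b, 8:b, 9:c, 10:a
edges: (1,6,s); (2,1,d); (3,7,s); (3,10,s); (7,2,s); (7,9,s); (8,6,s); (8,10,s); (9,8,d); (10,8,s)
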